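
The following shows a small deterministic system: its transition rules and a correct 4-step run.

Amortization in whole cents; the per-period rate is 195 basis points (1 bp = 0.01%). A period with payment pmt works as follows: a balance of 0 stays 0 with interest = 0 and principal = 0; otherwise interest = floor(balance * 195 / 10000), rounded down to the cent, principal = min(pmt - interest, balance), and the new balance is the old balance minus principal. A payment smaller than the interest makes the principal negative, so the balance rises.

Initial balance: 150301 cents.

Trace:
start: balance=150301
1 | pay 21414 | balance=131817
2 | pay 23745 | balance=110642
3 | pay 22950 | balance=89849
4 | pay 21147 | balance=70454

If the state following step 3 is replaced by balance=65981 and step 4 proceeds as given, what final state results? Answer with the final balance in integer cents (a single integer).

46120

state after step 3 := balance=65981
4 | pay 21147 | balance=46120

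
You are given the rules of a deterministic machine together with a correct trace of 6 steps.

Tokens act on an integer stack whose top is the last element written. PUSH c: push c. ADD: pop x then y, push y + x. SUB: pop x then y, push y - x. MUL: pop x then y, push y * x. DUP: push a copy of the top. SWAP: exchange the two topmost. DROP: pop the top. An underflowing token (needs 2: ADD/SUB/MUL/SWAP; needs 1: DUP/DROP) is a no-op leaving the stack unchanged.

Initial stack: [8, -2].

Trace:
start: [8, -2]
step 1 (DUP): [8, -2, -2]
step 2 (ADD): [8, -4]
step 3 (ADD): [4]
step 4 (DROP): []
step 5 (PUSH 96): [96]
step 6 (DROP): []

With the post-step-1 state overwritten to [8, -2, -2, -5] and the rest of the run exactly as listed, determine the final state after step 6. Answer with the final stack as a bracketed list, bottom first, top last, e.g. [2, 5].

[8]

state after step 1 := [8, -2, -2, -5]
step 2 (ADD): [8, -2, -7]
step 3 (ADD): [8, -9]
step 4 (DROP): [8]
step 5 (PUSH 96): [8, 96]
step 6 (DROP): [8]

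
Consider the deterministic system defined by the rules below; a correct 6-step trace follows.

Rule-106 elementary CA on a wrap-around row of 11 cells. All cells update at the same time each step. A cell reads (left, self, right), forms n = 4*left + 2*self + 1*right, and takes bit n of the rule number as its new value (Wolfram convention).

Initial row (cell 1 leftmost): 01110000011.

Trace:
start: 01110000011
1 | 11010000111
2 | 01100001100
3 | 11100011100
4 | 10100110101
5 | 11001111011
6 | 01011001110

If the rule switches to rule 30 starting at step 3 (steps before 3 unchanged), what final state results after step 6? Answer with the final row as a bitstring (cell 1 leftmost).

10001011000

(re-executing steps 3..6 under rule 30; state before step 3: 01100001100)
3 | 11010011010
4 | 10011110010
5 | 11110001110
6 | 10001011000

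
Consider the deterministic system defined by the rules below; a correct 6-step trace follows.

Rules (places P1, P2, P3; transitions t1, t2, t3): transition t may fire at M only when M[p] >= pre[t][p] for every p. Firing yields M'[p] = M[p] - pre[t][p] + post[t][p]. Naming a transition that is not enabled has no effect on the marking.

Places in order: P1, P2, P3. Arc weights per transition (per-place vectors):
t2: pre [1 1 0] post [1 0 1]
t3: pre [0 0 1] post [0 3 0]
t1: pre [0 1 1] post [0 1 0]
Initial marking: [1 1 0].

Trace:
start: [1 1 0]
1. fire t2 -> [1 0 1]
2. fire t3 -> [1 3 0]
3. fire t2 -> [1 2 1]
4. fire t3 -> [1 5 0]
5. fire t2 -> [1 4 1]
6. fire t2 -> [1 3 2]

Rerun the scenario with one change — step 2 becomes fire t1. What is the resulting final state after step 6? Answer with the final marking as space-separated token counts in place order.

1 1 2

(re-executing from step 2 with the substitution; state before step 2: [1 0 1])
2. fire t1 -> [1 0 1]
3. fire t2 -> [1 0 1]
4. fire t3 -> [1 3 0]
5. fire t2 -> [1 2 1]
6. fire t2 -> [1 1 2]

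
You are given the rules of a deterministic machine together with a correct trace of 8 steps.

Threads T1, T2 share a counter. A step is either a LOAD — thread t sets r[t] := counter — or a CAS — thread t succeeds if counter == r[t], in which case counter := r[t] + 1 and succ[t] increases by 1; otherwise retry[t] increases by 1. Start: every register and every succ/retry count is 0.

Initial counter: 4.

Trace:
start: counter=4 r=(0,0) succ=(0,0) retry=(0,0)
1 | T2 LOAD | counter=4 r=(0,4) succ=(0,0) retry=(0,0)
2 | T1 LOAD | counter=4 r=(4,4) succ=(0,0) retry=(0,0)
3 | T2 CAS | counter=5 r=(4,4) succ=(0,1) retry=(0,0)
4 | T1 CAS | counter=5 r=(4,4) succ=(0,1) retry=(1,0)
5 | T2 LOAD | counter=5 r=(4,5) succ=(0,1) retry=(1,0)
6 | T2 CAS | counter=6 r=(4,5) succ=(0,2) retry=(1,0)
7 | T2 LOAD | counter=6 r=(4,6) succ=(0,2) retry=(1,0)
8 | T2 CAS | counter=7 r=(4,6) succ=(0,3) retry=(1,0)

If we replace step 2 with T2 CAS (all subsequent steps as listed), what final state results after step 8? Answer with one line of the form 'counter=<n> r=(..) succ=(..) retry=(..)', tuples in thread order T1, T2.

counter=7 r=(0,6) succ=(0,3) retry=(1,1)

(re-executing from step 2 with the substitution; state before step 2: counter=4 r=(0,4) succ=(0,0) retry=(0,0))
2 | T2 CAS | counter=5 r=(0,4) succ=(0,1) retry=(0,0)
3 | T2 CAS | counter=5 r=(0,4) succ=(0,1) retry=(0,1)
4 | T1 CAS | counter=5 r=(0,4) succ=(0,1) retry=(1,1)
5 | T2 LOAD | counter=5 r=(0,5) succ=(0,1) retry=(1,1)
6 | T2 CAS | counter=6 r=(0,5) succ=(0,2) retry=(1,1)
7 | T2 LOAD | counter=6 r=(0,6) succ=(0,2) retry=(1,1)
8 | T2 CAS | counter=7 r=(0,6) succ=(0,3) retry=(1,1)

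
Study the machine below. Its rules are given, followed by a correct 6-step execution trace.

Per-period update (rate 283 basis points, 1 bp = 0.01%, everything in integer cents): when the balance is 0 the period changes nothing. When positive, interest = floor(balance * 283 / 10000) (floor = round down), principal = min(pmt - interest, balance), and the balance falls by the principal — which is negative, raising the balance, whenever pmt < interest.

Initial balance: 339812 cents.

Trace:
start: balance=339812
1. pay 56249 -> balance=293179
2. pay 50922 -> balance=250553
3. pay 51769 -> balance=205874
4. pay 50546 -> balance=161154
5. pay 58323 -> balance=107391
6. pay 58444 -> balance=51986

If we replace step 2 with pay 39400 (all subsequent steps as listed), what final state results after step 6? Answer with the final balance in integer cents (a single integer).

(re-executing from step 2 with the substitution; state before step 2: balance=293179)
2. pay 39400 -> balance=262075
3. pay 51769 -> balance=217722
4. pay 50546 -> balance=173337
5. pay 58323 -> balance=119919
6. pay 58444 -> balance=64868

64868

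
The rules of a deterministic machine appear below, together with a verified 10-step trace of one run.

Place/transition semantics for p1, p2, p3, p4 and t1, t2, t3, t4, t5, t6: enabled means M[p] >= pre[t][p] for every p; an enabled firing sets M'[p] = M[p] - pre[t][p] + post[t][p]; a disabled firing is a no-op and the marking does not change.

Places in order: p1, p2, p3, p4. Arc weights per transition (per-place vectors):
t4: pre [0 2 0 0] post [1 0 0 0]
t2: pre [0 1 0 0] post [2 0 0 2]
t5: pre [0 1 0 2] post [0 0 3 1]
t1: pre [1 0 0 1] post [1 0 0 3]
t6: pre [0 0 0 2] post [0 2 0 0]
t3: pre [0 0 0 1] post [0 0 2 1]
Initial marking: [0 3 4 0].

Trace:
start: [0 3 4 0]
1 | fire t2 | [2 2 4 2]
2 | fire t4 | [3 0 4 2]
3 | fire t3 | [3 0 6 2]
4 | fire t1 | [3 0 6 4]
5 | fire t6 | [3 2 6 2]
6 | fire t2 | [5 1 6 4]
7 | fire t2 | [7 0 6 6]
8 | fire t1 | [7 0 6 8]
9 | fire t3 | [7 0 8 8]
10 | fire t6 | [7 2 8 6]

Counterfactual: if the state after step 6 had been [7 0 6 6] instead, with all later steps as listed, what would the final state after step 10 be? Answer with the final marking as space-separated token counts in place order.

7 2 8 6

state after step 6 := [7 0 6 6]
7 | fire t2 | [7 0 6 6]
8 | fire t1 | [7 0 6 8]
9 | fire t3 | [7 0 8 8]
10 | fire t6 | [7 2 8 6]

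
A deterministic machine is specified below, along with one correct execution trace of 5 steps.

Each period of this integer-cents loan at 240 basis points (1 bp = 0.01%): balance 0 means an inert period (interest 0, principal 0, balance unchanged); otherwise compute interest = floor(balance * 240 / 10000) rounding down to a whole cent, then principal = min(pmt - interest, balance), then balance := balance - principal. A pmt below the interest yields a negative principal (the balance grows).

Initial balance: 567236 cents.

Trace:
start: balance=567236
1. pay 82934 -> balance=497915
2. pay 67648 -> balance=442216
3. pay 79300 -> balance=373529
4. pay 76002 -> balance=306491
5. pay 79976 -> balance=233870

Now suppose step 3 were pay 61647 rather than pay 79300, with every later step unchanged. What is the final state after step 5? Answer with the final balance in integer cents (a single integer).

(re-executing from step 3 with the substitution; state before step 3: balance=442216)
3. pay 61647 -> balance=391182
4. pay 76002 -> balance=324568
5. pay 79976 -> balance=252381

252381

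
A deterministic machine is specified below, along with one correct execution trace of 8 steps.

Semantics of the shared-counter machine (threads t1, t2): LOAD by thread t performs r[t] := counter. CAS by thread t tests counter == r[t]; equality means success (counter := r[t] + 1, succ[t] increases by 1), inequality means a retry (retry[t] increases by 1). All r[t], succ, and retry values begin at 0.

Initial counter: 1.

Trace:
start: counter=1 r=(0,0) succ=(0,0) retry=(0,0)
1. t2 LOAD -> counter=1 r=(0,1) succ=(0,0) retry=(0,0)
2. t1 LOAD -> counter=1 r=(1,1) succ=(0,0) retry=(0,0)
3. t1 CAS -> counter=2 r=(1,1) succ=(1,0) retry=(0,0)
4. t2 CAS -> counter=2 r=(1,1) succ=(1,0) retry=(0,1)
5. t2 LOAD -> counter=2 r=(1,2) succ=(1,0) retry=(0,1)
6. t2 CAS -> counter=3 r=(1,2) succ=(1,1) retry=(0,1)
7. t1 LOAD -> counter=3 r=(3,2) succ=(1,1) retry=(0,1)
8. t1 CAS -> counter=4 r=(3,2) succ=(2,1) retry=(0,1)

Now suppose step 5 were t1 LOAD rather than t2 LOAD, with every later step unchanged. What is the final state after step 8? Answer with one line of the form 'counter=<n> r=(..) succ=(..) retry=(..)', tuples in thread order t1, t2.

(re-executing from step 5 with the substitution; state before step 5: counter=2 r=(1,1) succ=(1,0) retry=(0,1))
5. t1 LOAD -> counter=2 r=(2,1) succ=(1,0) retry=(0,1)
6. t2 CAS -> counter=2 r=(2,1) succ=(1,0) retry=(0,2)
7. t1 LOAD -> counter=2 r=(2,1) succ=(1,0) retry=(0,2)
8. t1 CAS -> counter=3 r=(2,1) succ=(2,0) retry=(0,2)

counter=3 r=(2,1) succ=(2,0) retry=(0,2)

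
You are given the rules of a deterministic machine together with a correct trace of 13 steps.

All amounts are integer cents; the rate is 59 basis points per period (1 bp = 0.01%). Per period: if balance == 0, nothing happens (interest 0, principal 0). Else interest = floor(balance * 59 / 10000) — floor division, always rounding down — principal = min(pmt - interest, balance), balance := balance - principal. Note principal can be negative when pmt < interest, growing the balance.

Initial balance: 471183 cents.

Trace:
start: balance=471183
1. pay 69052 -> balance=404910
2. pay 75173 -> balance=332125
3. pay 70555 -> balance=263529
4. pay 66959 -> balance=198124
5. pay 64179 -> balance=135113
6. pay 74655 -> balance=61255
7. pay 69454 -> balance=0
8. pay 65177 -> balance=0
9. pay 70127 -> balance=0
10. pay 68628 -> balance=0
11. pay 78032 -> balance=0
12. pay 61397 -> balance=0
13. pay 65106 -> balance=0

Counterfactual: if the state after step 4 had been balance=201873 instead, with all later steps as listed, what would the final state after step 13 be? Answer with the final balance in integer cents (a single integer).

0

state after step 4 := balance=201873
5. pay 64179 -> balance=138885
6. pay 74655 -> balance=65049
7. pay 69454 -> balance=0
8. pay 65177 -> balance=0
9. pay 70127 -> balance=0
10. pay 68628 -> balance=0
11. pay 78032 -> balance=0
12. pay 61397 -> balance=0
13. pay 65106 -> balance=0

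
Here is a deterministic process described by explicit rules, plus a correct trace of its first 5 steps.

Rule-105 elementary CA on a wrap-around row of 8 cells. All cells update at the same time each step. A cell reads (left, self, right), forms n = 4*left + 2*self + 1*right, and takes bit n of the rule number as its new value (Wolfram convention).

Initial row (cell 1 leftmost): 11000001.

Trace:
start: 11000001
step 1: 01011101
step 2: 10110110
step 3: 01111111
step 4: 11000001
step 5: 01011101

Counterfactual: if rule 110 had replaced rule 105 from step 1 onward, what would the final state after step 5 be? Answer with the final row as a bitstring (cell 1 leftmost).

11110101

(re-executing steps 1..5 under rule 110; state before step 1: 11000001)
step 1: 01000011
step 2: 11000111
step 3: 01001100
step 4: 11011100
step 5: 11110101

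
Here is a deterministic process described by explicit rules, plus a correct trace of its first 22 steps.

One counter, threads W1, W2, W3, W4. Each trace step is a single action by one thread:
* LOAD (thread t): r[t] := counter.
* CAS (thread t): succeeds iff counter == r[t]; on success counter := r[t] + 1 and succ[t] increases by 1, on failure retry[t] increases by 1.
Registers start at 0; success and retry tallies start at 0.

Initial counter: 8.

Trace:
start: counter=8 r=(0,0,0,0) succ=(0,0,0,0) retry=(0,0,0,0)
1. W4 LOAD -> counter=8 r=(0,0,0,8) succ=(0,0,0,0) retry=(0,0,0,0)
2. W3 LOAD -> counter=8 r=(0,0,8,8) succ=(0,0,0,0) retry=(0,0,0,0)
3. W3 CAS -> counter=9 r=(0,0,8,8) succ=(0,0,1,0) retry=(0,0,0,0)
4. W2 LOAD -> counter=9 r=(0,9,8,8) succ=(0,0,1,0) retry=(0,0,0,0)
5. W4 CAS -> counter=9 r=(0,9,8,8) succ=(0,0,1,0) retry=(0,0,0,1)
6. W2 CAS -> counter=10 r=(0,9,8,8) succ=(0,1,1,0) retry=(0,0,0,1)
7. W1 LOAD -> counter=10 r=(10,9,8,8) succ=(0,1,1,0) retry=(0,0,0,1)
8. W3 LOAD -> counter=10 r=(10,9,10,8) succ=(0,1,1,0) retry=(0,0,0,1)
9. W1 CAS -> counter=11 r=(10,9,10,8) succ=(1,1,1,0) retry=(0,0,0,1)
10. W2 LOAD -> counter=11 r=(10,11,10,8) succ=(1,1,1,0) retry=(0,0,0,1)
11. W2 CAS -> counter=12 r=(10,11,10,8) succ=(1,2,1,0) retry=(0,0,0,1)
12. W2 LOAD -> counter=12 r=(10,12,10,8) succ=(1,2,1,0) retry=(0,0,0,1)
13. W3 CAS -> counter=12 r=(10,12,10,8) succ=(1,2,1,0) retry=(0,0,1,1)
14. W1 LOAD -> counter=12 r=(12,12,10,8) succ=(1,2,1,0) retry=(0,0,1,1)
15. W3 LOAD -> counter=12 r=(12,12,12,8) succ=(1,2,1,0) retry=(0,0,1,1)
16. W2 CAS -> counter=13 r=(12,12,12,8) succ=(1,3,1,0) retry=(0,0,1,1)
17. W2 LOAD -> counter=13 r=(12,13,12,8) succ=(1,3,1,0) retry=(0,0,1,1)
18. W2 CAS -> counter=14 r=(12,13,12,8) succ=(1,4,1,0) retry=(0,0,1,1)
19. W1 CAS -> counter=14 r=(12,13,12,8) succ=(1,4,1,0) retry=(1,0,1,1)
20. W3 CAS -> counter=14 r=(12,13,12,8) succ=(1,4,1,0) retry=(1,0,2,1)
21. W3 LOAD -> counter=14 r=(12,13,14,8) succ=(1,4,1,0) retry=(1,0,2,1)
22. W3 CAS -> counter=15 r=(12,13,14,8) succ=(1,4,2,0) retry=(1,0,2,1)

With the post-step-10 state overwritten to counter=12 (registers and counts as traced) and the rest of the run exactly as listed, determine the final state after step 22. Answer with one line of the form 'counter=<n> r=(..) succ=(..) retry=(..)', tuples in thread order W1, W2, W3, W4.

counter=15 r=(12,13,14,8) succ=(1,3,2,0) retry=(1,1,2,1)

state after step 10 := counter=12 r=(10,11,10,8) succ=(1,1,1,0) retry=(0,0,0,1)
11. W2 CAS -> counter=12 r=(10,11,10,8) succ=(1,1,1,0) retry=(0,1,0,1)
12. W2 LOAD -> counter=12 r=(10,12,10,8) succ=(1,1,1,0) retry=(0,1,0,1)
13. W3 CAS -> counter=12 r=(10,12,10,8) succ=(1,1,1,0) retry=(0,1,1,1)
14. W1 LOAD -> counter=12 r=(12,12,10,8) succ=(1,1,1,0) retry=(0,1,1,1)
15. W3 LOAD -> counter=12 r=(12,12,12,8) succ=(1,1,1,0) retry=(0,1,1,1)
16. W2 CAS -> counter=13 r=(12,12,12,8) succ=(1,2,1,0) retry=(0,1,1,1)
17. W2 LOAD -> counter=13 r=(12,13,12,8) succ=(1,2,1,0) retry=(0,1,1,1)
18. W2 CAS -> counter=14 r=(12,13,12,8) succ=(1,3,1,0) retry=(0,1,1,1)
19. W1 CAS -> counter=14 r=(12,13,12,8) succ=(1,3,1,0) retry=(1,1,1,1)
20. W3 CAS -> counter=14 r=(12,13,12,8) succ=(1,3,1,0) retry=(1,1,2,1)
21. W3 LOAD -> counter=14 r=(12,13,14,8) succ=(1,3,1,0) retry=(1,1,2,1)
22. W3 CAS -> counter=15 r=(12,13,14,8) succ=(1,3,2,0) retry=(1,1,2,1)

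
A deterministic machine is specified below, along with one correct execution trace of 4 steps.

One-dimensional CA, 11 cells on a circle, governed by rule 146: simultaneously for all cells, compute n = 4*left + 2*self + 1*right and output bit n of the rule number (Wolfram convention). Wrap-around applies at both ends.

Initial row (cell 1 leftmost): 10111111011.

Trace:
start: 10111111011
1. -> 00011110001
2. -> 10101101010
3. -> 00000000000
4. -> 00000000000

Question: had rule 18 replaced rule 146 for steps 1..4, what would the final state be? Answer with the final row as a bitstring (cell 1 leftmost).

00000000000

(re-executing steps 1..4 under rule 18; state before step 1: 10111111011)
1. -> 00000000000
2. -> 00000000000
3. -> 00000000000
4. -> 00000000000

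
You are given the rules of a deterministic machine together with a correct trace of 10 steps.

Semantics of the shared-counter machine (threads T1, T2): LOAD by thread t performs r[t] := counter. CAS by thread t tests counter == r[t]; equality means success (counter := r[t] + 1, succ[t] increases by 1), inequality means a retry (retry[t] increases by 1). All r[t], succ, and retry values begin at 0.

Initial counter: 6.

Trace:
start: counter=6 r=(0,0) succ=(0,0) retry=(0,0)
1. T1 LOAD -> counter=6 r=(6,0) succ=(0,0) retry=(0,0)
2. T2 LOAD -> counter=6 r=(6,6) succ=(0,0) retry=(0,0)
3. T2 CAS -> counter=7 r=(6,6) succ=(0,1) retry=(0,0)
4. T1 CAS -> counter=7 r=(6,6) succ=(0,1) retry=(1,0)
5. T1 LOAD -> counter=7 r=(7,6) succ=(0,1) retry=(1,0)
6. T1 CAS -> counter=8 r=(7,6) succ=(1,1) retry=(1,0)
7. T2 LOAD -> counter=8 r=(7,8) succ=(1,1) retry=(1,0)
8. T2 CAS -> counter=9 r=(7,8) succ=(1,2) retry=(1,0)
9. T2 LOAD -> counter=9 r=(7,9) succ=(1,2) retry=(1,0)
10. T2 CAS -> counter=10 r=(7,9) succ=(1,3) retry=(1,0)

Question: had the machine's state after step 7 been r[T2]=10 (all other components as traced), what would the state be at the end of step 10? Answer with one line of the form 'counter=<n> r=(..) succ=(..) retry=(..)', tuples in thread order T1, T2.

counter=9 r=(7,8) succ=(1,2) retry=(1,1)

state after step 7 := counter=8 r=(7,10) succ=(1,1) retry=(1,0)
8. T2 CAS -> counter=8 r=(7,10) succ=(1,1) retry=(1,1)
9. T2 LOAD -> counter=8 r=(7,8) succ=(1,1) retry=(1,1)
10. T2 CAS -> counter=9 r=(7,8) succ=(1,2) retry=(1,1)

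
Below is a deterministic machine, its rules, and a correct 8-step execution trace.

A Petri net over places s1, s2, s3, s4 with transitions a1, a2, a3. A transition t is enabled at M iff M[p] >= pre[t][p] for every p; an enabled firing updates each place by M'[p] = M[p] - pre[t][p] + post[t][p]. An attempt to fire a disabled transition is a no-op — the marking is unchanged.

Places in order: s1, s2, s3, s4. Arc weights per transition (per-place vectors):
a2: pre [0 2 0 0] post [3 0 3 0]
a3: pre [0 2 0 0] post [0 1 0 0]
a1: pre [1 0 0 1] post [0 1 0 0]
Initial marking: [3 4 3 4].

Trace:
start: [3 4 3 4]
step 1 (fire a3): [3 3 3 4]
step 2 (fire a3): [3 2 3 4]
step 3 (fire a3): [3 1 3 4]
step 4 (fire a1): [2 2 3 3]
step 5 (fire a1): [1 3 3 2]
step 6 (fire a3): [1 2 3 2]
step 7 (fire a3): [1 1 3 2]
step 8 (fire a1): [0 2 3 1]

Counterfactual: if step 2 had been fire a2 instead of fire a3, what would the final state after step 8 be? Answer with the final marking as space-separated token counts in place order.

3 2 6 1

(re-executing from step 2 with the substitution; state before step 2: [3 3 3 4])
step 2 (fire a2): [6 1 6 4]
step 3 (fire a3): [6 1 6 4]
step 4 (fire a1): [5 2 6 3]
step 5 (fire a1): [4 3 6 2]
step 6 (fire a3): [4 2 6 2]
step 7 (fire a3): [4 1 6 2]
step 8 (fire a1): [3 2 6 1]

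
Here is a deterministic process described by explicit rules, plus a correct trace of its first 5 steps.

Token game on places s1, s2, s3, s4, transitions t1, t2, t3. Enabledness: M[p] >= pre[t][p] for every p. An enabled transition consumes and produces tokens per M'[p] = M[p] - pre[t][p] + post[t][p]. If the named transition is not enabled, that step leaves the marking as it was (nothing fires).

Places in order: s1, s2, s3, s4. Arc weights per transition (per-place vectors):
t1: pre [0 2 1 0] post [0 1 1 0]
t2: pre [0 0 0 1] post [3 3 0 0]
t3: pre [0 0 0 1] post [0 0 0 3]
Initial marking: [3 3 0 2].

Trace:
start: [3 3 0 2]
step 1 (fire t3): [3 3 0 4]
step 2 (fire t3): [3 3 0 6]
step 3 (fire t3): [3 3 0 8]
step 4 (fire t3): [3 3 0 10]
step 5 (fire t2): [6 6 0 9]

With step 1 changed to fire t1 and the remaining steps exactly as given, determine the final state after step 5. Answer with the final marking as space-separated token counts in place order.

6 6 0 7

(re-executing from step 1 with the substitution; state before step 1: [3 3 0 2])
step 1 (fire t1): [3 3 0 2]
step 2 (fire t3): [3 3 0 4]
step 3 (fire t3): [3 3 0 6]
step 4 (fire t3): [3 3 0 8]
step 5 (fire t2): [6 6 0 7]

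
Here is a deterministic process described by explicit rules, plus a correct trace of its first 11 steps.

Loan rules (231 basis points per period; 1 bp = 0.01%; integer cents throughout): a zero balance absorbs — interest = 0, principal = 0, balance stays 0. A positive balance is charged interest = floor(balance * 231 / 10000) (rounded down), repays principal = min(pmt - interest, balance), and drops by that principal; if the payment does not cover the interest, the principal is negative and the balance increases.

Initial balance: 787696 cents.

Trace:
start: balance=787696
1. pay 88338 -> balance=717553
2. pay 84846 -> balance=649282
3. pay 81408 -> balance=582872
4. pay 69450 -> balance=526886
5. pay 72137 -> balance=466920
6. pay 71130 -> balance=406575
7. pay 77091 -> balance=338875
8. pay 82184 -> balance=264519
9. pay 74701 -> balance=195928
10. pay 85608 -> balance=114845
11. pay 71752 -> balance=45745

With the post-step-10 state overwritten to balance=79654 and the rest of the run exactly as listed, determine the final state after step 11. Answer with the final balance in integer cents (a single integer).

9742

state after step 10 := balance=79654
11. pay 71752 -> balance=9742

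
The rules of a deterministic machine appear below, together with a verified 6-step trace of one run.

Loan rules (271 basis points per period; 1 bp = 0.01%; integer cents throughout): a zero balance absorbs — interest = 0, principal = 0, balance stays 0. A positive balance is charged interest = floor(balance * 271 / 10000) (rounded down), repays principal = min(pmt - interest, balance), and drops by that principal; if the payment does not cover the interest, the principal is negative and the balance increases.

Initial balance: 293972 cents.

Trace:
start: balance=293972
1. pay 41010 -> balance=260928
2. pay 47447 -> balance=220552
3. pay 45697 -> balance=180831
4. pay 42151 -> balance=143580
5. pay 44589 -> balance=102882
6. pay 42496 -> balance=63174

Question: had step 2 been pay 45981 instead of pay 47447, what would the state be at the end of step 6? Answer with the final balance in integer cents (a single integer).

(re-executing from step 2 with the substitution; state before step 2: balance=260928)
2. pay 45981 -> balance=222018
3. pay 45697 -> balance=182337
4. pay 42151 -> balance=145127
5. pay 44589 -> balance=104470
6. pay 42496 -> balance=64805

64805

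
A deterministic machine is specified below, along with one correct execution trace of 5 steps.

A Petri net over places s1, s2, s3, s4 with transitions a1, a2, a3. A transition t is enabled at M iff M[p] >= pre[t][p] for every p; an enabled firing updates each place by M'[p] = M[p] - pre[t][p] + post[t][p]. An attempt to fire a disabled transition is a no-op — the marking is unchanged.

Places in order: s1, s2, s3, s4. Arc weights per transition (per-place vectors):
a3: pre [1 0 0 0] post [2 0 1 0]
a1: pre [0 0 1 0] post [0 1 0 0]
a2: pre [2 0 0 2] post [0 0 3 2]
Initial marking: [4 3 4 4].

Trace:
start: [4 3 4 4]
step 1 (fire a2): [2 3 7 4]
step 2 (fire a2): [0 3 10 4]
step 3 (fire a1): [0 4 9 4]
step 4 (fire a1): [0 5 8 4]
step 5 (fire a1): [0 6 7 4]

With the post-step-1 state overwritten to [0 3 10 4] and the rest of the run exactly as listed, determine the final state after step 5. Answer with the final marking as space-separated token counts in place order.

state after step 1 := [0 3 10 4]
step 2 (fire a2): [0 3 10 4]
step 3 (fire a1): [0 4 9 4]
step 4 (fire a1): [0 5 8 4]
step 5 (fire a1): [0 6 7 4]

0 6 7 4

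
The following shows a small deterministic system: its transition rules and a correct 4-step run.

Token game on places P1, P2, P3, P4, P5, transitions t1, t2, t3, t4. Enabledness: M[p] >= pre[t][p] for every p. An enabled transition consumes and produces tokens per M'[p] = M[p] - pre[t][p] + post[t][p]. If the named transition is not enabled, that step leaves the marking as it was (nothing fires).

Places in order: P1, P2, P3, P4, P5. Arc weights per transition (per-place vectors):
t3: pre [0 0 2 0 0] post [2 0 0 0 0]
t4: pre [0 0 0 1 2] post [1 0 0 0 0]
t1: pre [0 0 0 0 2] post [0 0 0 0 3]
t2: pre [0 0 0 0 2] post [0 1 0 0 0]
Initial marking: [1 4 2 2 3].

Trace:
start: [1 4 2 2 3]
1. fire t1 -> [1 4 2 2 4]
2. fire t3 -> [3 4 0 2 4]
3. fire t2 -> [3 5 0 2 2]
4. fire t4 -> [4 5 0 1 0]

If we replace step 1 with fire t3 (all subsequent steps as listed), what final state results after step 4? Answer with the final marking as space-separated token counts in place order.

3 5 0 2 1

(re-executing from step 1 with the substitution; state before step 1: [1 4 2 2 3])
1. fire t3 -> [3 4 0 2 3]
2. fire t3 -> [3 4 0 2 3]
3. fire t2 -> [3 5 0 2 1]
4. fire t4 -> [3 5 0 2 1]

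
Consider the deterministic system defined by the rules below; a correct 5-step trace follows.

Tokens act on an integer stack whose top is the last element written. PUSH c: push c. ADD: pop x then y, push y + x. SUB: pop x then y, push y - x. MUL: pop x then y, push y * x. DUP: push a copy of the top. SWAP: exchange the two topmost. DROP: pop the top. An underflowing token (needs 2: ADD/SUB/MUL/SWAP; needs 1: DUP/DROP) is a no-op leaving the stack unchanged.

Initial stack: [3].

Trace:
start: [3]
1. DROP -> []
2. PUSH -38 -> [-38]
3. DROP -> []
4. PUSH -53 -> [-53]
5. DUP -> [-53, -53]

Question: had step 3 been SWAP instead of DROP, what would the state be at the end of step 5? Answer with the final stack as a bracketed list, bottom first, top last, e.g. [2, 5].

[-38, -53, -53]

(re-executing from step 3 with the substitution; state before step 3: [-38])
3. SWAP -> [-38]
4. PUSH -53 -> [-38, -53]
5. DUP -> [-38, -53, -53]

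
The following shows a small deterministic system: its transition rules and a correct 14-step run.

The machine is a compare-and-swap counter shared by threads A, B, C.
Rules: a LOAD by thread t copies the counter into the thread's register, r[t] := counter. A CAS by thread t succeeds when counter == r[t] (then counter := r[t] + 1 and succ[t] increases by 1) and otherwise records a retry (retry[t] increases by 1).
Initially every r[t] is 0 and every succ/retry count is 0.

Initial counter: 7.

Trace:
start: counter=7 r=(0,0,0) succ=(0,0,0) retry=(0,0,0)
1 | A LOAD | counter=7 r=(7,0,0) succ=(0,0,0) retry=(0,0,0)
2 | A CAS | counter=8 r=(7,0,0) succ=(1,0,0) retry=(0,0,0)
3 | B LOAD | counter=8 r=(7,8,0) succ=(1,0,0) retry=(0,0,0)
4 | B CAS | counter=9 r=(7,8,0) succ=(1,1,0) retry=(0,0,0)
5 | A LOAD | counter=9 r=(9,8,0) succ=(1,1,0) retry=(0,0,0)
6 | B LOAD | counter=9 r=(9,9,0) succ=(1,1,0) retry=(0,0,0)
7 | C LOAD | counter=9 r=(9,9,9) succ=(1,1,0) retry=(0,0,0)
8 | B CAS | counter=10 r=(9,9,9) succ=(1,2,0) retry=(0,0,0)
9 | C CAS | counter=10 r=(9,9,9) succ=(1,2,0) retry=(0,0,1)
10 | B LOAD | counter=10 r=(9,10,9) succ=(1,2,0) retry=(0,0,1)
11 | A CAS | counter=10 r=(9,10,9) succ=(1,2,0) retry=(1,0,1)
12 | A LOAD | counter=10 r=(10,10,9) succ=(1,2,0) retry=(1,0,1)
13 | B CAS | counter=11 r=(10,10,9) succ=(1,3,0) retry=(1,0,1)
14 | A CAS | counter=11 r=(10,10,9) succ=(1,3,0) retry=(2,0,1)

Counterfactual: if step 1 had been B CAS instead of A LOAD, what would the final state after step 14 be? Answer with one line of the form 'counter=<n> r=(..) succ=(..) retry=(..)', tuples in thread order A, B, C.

counter=10 r=(9,9,8) succ=(0,3,0) retry=(3,1,1)

(re-executing from step 1 with the substitution; state before step 1: counter=7 r=(0,0,0) succ=(0,0,0) retry=(0,0,0))
1 | B CAS | counter=7 r=(0,0,0) succ=(0,0,0) retry=(0,1,0)
2 | A CAS | counter=7 r=(0,0,0) succ=(0,0,0) retry=(1,1,0)
3 | B LOAD | counter=7 r=(0,7,0) succ=(0,0,0) retry=(1,1,0)
4 | B CAS | counter=8 r=(0,7,0) succ=(0,1,0) retry=(1,1,0)
5 | A LOAD | counter=8 r=(8,7,0) succ=(0,1,0) retry=(1,1,0)
6 | B LOAD | counter=8 r=(8,8,0) succ=(0,1,0) retry=(1,1,0)
7 | C LOAD | counter=8 r=(8,8,8) succ=(0,1,0) retry=(1,1,0)
8 | B CAS | counter=9 r=(8,8,8) succ=(0,2,0) retry=(1,1,0)
9 | C CAS | counter=9 r=(8,8,8) succ=(0,2,0) retry=(1,1,1)
10 | B LOAD | counter=9 r=(8,9,8) succ=(0,2,0) retry=(1,1,1)
11 | A CAS | counter=9 r=(8,9,8) succ=(0,2,0) retry=(2,1,1)
12 | A LOAD | counter=9 r=(9,9,8) succ=(0,2,0) retry=(2,1,1)
13 | B CAS | counter=10 r=(9,9,8) succ=(0,3,0) retry=(2,1,1)
14 | A CAS | counter=10 r=(9,9,8) succ=(0,3,0) retry=(3,1,1)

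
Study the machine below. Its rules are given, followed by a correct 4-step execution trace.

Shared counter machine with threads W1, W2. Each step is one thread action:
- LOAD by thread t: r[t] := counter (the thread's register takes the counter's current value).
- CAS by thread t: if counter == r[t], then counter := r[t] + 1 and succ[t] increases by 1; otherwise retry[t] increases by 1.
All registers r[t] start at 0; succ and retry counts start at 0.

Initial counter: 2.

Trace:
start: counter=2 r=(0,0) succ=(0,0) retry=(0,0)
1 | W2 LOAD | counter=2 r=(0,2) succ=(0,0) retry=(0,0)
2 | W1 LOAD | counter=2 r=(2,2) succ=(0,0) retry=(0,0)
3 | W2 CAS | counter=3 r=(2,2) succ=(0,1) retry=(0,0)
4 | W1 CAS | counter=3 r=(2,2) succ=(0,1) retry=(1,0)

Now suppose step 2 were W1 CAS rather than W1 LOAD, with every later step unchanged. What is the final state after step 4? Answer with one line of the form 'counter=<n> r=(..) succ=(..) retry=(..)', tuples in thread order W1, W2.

counter=3 r=(0,2) succ=(0,1) retry=(2,0)

(re-executing from step 2 with the substitution; state before step 2: counter=2 r=(0,2) succ=(0,0) retry=(0,0))
2 | W1 CAS | counter=2 r=(0,2) succ=(0,0) retry=(1,0)
3 | W2 CAS | counter=3 r=(0,2) succ=(0,1) retry=(1,0)
4 | W1 CAS | counter=3 r=(0,2) succ=(0,1) retry=(2,0)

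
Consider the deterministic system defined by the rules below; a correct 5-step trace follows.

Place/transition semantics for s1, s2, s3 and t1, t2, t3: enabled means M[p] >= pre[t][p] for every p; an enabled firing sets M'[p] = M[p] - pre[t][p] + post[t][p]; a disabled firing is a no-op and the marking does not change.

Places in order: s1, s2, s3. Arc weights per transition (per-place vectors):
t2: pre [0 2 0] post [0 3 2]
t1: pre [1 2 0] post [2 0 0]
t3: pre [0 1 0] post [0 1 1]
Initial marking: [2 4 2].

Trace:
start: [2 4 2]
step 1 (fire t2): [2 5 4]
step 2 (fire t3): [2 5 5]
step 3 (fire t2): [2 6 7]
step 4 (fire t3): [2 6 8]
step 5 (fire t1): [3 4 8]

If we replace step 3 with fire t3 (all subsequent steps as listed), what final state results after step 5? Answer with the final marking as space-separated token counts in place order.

3 3 7

(re-executing from step 3 with the substitution; state before step 3: [2 5 5])
step 3 (fire t3): [2 5 6]
step 4 (fire t3): [2 5 7]
step 5 (fire t1): [3 3 7]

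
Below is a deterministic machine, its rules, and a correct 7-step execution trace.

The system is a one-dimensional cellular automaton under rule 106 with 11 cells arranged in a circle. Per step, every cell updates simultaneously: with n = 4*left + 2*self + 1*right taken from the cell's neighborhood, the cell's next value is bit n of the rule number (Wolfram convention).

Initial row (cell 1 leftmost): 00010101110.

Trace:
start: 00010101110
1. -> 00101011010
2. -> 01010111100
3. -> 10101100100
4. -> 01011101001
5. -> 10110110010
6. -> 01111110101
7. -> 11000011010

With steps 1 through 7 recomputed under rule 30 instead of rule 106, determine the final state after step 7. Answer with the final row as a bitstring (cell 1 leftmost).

00111011110

(re-executing steps 1..7 under rule 30; state before step 1: 00010101110)
1. -> 00110101001
2. -> 11100101111
3. -> 00011101000
4. -> 00110001100
5. -> 01101011010
6. -> 11001010011
7. -> 00111011110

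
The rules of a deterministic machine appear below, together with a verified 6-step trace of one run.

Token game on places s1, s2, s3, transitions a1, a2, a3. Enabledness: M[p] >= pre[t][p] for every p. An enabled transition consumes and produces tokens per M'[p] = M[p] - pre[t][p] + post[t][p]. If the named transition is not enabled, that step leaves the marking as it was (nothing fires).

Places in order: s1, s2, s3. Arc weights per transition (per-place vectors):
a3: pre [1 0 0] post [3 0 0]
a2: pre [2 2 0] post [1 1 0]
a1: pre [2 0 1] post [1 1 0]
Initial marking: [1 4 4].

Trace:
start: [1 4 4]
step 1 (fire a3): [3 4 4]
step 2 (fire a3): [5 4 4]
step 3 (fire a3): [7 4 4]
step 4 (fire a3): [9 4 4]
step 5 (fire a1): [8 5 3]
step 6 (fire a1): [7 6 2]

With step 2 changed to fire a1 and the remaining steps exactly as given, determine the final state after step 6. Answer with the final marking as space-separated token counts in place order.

4 7 1

(re-executing from step 2 with the substitution; state before step 2: [3 4 4])
step 2 (fire a1): [2 5 3]
step 3 (fire a3): [4 5 3]
step 4 (fire a3): [6 5 3]
step 5 (fire a1): [5 6 2]
step 6 (fire a1): [4 7 1]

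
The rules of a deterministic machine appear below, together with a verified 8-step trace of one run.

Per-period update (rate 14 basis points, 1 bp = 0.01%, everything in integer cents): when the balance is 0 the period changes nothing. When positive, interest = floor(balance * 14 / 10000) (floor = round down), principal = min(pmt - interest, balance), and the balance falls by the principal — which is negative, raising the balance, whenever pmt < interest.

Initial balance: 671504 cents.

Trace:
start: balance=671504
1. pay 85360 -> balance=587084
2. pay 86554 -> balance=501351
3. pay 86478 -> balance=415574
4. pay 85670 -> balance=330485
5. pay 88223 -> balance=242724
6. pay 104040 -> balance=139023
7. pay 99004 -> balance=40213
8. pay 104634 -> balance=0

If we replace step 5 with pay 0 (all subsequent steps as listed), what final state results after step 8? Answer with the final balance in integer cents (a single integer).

24230

(re-executing from step 5 with the substitution; state before step 5: balance=330485)
5. pay 0 -> balance=330947
6. pay 104040 -> balance=227370
7. pay 99004 -> balance=128684
8. pay 104634 -> balance=24230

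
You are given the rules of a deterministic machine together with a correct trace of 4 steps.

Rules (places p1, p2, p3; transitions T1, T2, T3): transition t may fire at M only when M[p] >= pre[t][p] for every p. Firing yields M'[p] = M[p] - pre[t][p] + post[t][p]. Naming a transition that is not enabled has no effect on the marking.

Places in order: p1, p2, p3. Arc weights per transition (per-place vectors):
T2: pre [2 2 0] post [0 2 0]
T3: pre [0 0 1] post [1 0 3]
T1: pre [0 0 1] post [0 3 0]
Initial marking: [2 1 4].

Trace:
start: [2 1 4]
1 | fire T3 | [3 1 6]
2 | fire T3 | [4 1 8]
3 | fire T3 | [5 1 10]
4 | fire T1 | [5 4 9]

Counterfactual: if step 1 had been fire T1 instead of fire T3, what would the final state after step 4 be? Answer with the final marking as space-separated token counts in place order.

4 7 6

(re-executing from step 1 with the substitution; state before step 1: [2 1 4])
1 | fire T1 | [2 4 3]
2 | fire T3 | [3 4 5]
3 | fire T3 | [4 4 7]
4 | fire T1 | [4 7 6]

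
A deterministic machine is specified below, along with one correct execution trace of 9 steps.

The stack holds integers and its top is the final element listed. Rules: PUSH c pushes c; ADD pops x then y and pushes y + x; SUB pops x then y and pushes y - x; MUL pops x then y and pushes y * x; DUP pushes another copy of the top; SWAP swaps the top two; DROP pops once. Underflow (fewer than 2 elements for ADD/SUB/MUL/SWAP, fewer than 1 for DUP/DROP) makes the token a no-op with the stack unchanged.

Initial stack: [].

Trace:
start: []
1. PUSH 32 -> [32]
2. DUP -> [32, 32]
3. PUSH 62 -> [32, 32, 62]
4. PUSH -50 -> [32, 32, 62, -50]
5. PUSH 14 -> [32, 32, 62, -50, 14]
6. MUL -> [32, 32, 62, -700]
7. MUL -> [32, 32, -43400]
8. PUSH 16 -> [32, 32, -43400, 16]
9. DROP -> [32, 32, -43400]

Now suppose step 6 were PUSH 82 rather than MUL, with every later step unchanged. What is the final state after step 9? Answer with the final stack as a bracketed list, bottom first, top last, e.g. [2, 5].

[32, 32, 62, -50, 1148]

(re-executing from step 6 with the substitution; state before step 6: [32, 32, 62, -50, 14])
6. PUSH 82 -> [32, 32, 62, -50, 14, 82]
7. MUL -> [32, 32, 62, -50, 1148]
8. PUSH 16 -> [32, 32, 62, -50, 1148, 16]
9. DROP -> [32, 32, 62, -50, 1148]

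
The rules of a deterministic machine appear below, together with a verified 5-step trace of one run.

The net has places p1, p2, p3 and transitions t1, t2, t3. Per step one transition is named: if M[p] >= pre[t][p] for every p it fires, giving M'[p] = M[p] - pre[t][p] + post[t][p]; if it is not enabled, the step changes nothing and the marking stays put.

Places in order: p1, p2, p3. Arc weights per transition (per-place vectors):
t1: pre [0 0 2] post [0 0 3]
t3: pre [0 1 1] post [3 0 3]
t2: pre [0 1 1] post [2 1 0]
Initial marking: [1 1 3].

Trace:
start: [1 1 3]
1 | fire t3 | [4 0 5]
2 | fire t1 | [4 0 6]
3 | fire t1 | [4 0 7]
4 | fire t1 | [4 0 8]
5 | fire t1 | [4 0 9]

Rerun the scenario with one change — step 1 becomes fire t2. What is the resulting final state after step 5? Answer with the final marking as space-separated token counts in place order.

(re-executing from step 1 with the substitution; state before step 1: [1 1 3])
1 | fire t2 | [3 1 2]
2 | fire t1 | [3 1 3]
3 | fire t1 | [3 1 4]
4 | fire t1 | [3 1 5]
5 | fire t1 | [3 1 6]

3 1 6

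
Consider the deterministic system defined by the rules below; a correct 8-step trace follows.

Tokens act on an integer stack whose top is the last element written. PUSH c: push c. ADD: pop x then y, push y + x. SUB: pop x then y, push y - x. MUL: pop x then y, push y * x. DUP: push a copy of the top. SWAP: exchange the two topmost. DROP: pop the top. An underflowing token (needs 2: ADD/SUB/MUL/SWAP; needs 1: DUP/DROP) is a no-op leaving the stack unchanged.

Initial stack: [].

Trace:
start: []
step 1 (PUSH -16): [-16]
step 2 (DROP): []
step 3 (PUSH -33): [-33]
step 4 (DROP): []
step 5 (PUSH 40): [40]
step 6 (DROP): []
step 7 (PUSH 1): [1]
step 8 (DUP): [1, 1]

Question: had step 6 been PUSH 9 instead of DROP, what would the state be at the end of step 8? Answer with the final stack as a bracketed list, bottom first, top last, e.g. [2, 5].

[40, 9, 1, 1]

(re-executing from step 6 with the substitution; state before step 6: [40])
step 6 (PUSH 9): [40, 9]
step 7 (PUSH 1): [40, 9, 1]
step 8 (DUP): [40, 9, 1, 1]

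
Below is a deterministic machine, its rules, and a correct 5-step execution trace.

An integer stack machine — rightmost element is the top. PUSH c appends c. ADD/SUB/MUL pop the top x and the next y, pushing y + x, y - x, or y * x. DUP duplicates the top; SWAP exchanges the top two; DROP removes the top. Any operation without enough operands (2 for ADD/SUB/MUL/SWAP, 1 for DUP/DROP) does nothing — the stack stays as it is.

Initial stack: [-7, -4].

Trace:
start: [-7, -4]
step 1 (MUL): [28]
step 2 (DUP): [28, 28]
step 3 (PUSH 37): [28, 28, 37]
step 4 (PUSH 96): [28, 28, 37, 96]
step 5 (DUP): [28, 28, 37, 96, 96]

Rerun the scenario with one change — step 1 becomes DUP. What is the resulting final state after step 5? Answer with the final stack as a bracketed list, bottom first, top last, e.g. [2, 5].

(re-executing from step 1 with the substitution; state before step 1: [-7, -4])
step 1 (DUP): [-7, -4, -4]
step 2 (DUP): [-7, -4, -4, -4]
step 3 (PUSH 37): [-7, -4, -4, -4, 37]
step 4 (PUSH 96): [-7, -4, -4, -4, 37, 96]
step 5 (DUP): [-7, -4, -4, -4, 37, 96, 96]

[-7, -4, -4, -4, 37, 96, 96]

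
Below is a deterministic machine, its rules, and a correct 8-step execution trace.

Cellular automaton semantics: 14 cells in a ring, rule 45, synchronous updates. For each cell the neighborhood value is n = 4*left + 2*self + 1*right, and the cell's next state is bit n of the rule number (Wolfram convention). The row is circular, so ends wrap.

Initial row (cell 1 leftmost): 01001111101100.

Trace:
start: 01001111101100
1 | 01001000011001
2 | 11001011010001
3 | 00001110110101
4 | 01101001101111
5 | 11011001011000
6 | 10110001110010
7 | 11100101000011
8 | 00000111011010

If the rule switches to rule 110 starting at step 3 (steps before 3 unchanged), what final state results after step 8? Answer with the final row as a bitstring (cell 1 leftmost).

11010110111100

(re-executing steps 3..8 under rule 110; state before step 3: 11001011010001)
3 | 01011111110011
4 | 11110000010111
5 | 00010000111100
6 | 00110001100100
7 | 01110011101100
8 | 11010110111100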